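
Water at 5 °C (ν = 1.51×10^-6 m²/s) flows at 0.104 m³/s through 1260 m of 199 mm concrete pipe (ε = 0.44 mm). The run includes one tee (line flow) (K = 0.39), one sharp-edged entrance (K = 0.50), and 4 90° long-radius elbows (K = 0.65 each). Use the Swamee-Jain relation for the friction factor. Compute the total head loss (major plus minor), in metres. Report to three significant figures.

V = 4Q/(πD²) = 3.344 m/s; V²/2g = 0.5699 m
Re = 4.41×10^5, ε/D = 0.00221 → f = 0.02456 (Swamee-Jain)
Major: h_f = f(L/D)·V²/2g = 0.02456·6332·0.5699 = 88.63 m
Minor: ΣK = 3.49; h_m = ΣK·V²/2g = 1.989 m
Total H_L = 88.63 + 1.989 = 90.62 m

H_L ≈ 90.6 m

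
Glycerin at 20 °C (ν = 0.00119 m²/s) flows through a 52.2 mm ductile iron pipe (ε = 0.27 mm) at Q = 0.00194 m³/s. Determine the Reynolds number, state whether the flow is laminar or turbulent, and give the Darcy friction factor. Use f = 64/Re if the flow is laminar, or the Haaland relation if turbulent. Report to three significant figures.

V = 4Q/(πD²) = 0.9065 m/s
Re = VD/ν = 0.9065·0.0522/0.00119 = 39.8
Re < 2300 → laminar → f = 64/Re = 1.609

Re ≈ 39.8; laminar; f = 64/Re ≈ 1.61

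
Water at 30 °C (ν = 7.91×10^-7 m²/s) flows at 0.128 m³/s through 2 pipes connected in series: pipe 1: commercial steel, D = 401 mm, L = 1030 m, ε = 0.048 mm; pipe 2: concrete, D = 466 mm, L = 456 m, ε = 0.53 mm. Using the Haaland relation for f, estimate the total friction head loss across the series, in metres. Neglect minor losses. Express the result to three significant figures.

Pipe 1: V = 1.014 m/s, Re = 5.14×10^5, ε/D = 1.20×10^-4, f = 0.01444, h_1 = f(L/D)V²/2g = 1.942 m
Pipe 2: V = 0.7505 m/s, Re = 4.42×10^5, ε/D = 0.00114, f = 0.02084, h_2 = f(L/D)V²/2g = 0.5855 m
Series → Q common, losses add: H = Σh = 2.527 m

H ≈ 2.53 m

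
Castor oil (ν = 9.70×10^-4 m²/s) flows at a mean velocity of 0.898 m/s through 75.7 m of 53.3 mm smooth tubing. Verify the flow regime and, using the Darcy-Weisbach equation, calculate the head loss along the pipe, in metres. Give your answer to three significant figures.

Re = VD/ν = 0.898·0.05330/9.70×10^-4 = 49.3 → laminar (Re < 2300)
f = 64/Re = 1.297
h_f = f(L/D)V²/(2g) = 1.297·(75.7/0.05330)·0.898²/(2·9.81) = 75.71 m

h_f ≈ 75.7 m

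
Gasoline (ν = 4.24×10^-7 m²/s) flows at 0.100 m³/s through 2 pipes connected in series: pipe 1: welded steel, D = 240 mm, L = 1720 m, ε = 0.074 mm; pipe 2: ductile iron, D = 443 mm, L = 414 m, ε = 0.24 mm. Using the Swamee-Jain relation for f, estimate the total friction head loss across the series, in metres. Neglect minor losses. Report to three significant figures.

Pipe 1: V = 2.210 m/s, Re = 1.25×10^6, ε/D = 3.08×10^-4, f = 0.01569, h_1 = f(L/D)V²/2g = 28.01 m
Pipe 2: V = 0.6488 m/s, Re = 6.78×10^5, ε/D = 5.42×10^-4, f = 0.01780, h_2 = f(L/D)V²/2g = 0.3569 m
Series → Q common, losses add: H = Σh = 28.37 m

H ≈ 28.4 m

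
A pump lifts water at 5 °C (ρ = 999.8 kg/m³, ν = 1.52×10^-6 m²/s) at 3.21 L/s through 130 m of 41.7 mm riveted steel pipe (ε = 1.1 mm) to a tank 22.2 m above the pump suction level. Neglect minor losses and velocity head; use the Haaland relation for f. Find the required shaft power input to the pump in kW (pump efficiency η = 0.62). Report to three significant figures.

P_shaft ≈ 3.57 kW

V = 4Q/(πD²) = 2.350 m/s; Re = 6.45×10^4; ε/D = 0.0264; f = 0.05486
h_f = f(L/D)V²/2g = 48.15 m
Total head H = z + h_f = 22.2 + 48.15 = 70.35 m
P_hyd = ρgQH = 999.8·9.81·0.00321·70.35 = 2.215 kW
P_shaft = P_hyd/η = 2.215/0.62 = 3.572 kW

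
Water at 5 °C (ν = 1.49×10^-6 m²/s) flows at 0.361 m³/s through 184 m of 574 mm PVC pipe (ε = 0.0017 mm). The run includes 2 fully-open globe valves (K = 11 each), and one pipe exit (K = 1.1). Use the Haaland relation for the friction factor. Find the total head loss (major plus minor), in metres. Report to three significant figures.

H_L ≈ 2.70 m

V = 4Q/(πD²) = 1.395 m/s; V²/2g = 0.09919 m
Re = 5.37×10^5, ε/D = 2.96×10^-6 → f = 0.01293 (Haaland)
Major: h_f = f(L/D)·V²/2g = 0.01293·320.6·0.09919 = 0.4111 m
Minor: ΣK = 23.1; h_m = ΣK·V²/2g = 2.291 m
Total H_L = 0.4111 + 2.291 = 2.703 m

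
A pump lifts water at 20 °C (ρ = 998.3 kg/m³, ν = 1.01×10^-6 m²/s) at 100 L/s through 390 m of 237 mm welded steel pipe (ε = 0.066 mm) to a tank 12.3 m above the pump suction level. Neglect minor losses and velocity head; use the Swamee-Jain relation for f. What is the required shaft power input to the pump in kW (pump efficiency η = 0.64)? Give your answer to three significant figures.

V = 4Q/(πD²) = 2.267 m/s; Re = 5.32×10^5; ε/D = 2.78×10^-4; f = 0.01613
h_f = f(L/D)V²/2g = 6.951 m
Total head H = z + h_f = 12.3 + 6.951 = 19.25 m
P_hyd = ρgQH = 998.3·9.81·0.100·19.25 = 18.85 kW
P_shaft = P_hyd/η = 18.85/0.64 = 29.46 kW

P_shaft ≈ 29.5 kW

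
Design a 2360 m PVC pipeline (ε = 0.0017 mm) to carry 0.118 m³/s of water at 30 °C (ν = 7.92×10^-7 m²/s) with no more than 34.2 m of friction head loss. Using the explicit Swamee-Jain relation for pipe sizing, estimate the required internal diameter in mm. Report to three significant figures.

D ≈ 253 mm

Swamee-Jain (Type III): D = 0.66·[ε^1.25·(LQ²/(gh_f))^4.75 + ν·Q^9.4·(L/(gh_f))^5.2]^0.04
LQ²/(gh_f) = 0.09794; L/(gh_f) = 7.034
Term 1 = ε^1.25·(…)^4.75 = 9.89×10^-13; Term 2 = ν·Q^9.4·(…)^5.2 = 3.80×10^-11
D = 0.66·(9.89×10^-13 + 3.80×10^-11)^0.04 = 0.2530 m = 253 mm
Check: V = 2.35 m/s, Re = 7.50×10^5, f = 0.01233, h_f = 32.3 m ≈ 34.2 m ✓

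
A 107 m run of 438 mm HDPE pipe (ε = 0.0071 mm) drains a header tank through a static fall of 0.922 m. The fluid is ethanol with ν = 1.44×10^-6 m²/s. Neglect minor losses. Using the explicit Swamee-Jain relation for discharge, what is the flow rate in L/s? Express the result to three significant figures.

Swamee-Jain (Type II): Q = -0.965·√(gD⁵h_f/L)·ln[ε/(3.7D) + √(3.17ν²L/(gD³h_f))]
√(gD⁵h_f/L) = √(9.81·0.438⁵·0.922/107) = 0.03691
ε/(3.7D) = 4.38×10^-6; √(3.17ν²L/(gD³h_f)) = 3.04×10^-5
Q = -0.965·0.03691·ln(3.480×10^-5) = 0.3657 m³/s
Check: V = 2.43 m/s, Re = 7.38×10^5, f = 0.01255, h_f = 0.920 m ≈ 0.922 m ✓

Q ≈ 366 L/s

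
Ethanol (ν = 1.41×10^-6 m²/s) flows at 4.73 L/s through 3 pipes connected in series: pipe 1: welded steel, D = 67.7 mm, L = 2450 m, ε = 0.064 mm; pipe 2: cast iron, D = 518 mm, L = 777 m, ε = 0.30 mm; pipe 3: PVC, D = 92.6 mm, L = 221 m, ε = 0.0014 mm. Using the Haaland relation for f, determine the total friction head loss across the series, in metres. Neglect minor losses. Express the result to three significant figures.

H ≈ 74.1 m

Pipe 1: V = 1.314 m/s, Re = 6.31×10^4, ε/D = 9.45×10^-4, f = 0.02287, h_1 = f(L/D)V²/2g = 72.85 m
Pipe 2: V = 0.02244 m/s, Re = 8250, ε/D = 5.79×10^-4, f = 0.03323, h_2 = f(L/D)V²/2g = 0.001280 m
Pipe 3: V = 0.7023 m/s, Re = 4.61×10^4, ε/D = 1.51×10^-5, f = 0.02113, h_3 = f(L/D)V²/2g = 1.268 m
Series → Q common, losses add: H = Σh = 74.12 m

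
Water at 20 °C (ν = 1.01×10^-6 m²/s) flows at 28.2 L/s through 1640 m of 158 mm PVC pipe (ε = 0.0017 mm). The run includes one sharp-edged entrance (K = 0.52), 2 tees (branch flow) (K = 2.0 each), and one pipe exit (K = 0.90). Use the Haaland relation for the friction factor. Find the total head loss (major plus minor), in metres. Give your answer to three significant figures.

V = 4Q/(πD²) = 1.438 m/s; V²/2g = 0.1054 m
Re = 2.25×10^5, ε/D = 1.08×10^-5 → f = 0.01522 (Haaland)
Major: h_f = f(L/D)·V²/2g = 0.01522·10380·0.1054 = 16.66 m
Minor: ΣK = 5.42; h_m = ΣK·V²/2g = 0.5715 m
Total H_L = 16.66 + 0.5715 = 17.23 m

H_L ≈ 17.2 m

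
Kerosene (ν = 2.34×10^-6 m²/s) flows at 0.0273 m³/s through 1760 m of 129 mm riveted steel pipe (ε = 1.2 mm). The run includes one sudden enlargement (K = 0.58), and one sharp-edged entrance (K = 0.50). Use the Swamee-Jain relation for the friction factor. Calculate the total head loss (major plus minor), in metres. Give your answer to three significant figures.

V = 4Q/(πD²) = 2.089 m/s; V²/2g = 0.2224 m
Re = 1.15×10^5, ε/D = 0.00930 → f = 0.03777 (Swamee-Jain)
Major: h_f = f(L/D)·V²/2g = 0.03777·13643·0.2224 = 114.6 m
Minor: ΣK = 1.08; h_m = ΣK·V²/2g = 0.2402 m
Total H_L = 114.6 + 0.2402 = 114.8 m

H_L ≈ 115 m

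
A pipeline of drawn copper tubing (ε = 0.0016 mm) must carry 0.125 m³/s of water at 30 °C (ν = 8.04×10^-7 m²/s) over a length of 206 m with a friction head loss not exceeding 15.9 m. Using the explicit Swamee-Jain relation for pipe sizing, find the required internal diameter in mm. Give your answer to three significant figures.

Swamee-Jain (Type III): D = 0.66·[ε^1.25·(LQ²/(gh_f))^4.75 + ν·Q^9.4·(L/(gh_f))^5.2]^0.04
LQ²/(gh_f) = 0.02064; L/(gh_f) = 1.321
Term 1 = ε^1.25·(…)^4.75 = 5.62×10^-16; Term 2 = ν·Q^9.4·(…)^5.2 = 1.11×10^-14
D = 0.66·(5.62×10^-16 + 1.11×10^-14)^0.04 = 0.1829 m = 183 mm
Check: V = 4.76 m/s, Re = 1.08×10^6, f = 0.01168, h_f = 15.2 m ≈ 15.9 m ✓

D ≈ 183 mm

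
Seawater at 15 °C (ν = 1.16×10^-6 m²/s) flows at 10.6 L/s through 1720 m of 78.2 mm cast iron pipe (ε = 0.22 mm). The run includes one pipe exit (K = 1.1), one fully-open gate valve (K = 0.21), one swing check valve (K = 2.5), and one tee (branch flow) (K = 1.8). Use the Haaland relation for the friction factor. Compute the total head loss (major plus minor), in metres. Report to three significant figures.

V = 4Q/(πD²) = 2.207 m/s; V²/2g = 0.2483 m
Re = 1.49×10^5, ε/D = 0.00281 → f = 0.02658 (Haaland)
Major: h_f = f(L/D)·V²/2g = 0.02658·21995·0.2483 = 145.2 m
Minor: ΣK = 5.61; h_m = ΣK·V²/2g = 1.393 m
Total H_L = 145.2 + 1.393 = 146.6 m

H_L ≈ 147 m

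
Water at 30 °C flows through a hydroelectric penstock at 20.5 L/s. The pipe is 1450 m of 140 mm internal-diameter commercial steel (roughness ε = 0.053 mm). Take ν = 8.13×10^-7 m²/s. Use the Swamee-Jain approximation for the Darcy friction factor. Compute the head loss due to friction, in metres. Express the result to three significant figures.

V = 4Q/(πD²) = 4·0.0205/(π·0.140²) = 1.332 m/s
Re = VD/ν = 1.332·0.140/8.13×10^-7 = 2.29×10^5 → turbulent
ε/D = 0.053/140 = 3.79×10^-4
Swamee-Jain: f = 0.01802
h_f = f(L/D)V²/(2g) = 0.01802·(1450/0.140)·1.332²/(2·9.81) = 16.87 m

h_f ≈ 16.9 m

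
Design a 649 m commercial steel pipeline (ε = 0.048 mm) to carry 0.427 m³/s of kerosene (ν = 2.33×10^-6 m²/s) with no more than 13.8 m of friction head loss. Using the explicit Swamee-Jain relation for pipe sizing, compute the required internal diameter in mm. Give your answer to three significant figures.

D ≈ 404 mm

Swamee-Jain (Type III): D = 0.66·[ε^1.25·(LQ²/(gh_f))^4.75 + ν·Q^9.4·(L/(gh_f))^5.2]^0.04
LQ²/(gh_f) = 0.8741; L/(gh_f) = 4.794
Term 1 = ε^1.25·(…)^4.75 = 2.11×10^-6; Term 2 = ν·Q^9.4·(…)^5.2 = 2.71×10^-6
D = 0.66·(2.11×10^-6 + 2.71×10^-6)^0.04 = 0.4044 m = 404 mm
Check: V = 3.32 m/s, Re = 5.77×10^5, f = 0.01446, h_f = 13.1 m ≈ 13.8 m ✓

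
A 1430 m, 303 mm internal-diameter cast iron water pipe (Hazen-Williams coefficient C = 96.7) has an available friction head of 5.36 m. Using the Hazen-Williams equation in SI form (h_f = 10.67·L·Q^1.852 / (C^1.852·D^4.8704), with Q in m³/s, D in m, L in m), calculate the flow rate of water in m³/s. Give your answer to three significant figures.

Rearranging: Q = [h_f·C^1.852·D^4.8704 / (10.67·L)]^(1/1.852)
Q = [5.36·96.7^1.852·0.303^4.8704 / (10.67·1430)]^0.540 = 0.05709 m³/s

Q ≈ 0.0571 m³/s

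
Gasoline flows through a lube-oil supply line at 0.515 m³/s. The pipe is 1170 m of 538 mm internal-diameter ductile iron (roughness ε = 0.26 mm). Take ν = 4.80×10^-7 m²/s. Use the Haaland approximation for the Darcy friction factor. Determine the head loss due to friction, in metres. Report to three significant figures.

h_f ≈ 9.55 m

V = 4Q/(πD²) = 4·0.515/(π·0.538²) = 2.265 m/s
Re = VD/ν = 2.265·0.538/4.80×10^-7 = 2.54×10^6 → turbulent
ε/D = 0.26/538 = 4.83×10^-4
Haaland: f = 0.01679
h_f = f(L/D)V²/(2g) = 0.01679·(1170/0.538)·2.265²/(2·9.81) = 9.550 m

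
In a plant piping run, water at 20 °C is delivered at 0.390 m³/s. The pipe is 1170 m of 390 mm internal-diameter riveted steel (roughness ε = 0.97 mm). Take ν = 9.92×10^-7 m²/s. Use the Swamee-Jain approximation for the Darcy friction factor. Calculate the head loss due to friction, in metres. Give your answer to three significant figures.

V = 4Q/(πD²) = 4·0.390/(π·0.390²) = 3.265 m/s
Re = VD/ν = 3.265·0.390/9.92×10^-7 = 1.28×10^6 → turbulent
ε/D = 0.97/390 = 0.00249
Swamee-Jain: f = 0.02502
h_f = f(L/D)V²/(2g) = 0.02502·(1170/0.390)·3.265²/(2·9.81) = 40.78 m

h_f ≈ 40.8 m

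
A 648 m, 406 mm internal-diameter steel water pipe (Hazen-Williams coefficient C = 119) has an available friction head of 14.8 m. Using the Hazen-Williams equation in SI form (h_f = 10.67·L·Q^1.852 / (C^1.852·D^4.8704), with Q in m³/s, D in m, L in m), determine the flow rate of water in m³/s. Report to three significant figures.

Rearranging: Q = [h_f·C^1.852·D^4.8704 / (10.67·L)]^(1/1.852)
Q = [14.8·119^1.852·0.406^4.8704 / (10.67·648)]^0.540 = 0.4024 m³/s

Q ≈ 0.402 m³/s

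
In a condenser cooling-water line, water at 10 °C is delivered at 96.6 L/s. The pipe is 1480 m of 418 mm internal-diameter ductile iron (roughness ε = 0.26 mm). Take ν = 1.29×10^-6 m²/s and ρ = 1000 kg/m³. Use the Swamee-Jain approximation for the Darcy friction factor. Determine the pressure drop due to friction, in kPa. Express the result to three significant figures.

V = 4Q/(πD²) = 4·0.0966/(π·0.418²) = 0.7039 m/s
Re = VD/ν = 0.7039·0.418/1.29×10^-6 = 2.28×10^5 → turbulent
ε/D = 0.26/418 = 6.22×10^-4
Swamee-Jain: f = 0.01935
h_f = f(L/D)V²/(2g) = 0.01935·(1480/0.418)·0.7039²/(2·9.81) = 1.731 m
Δp = ρg·h_f = 1000·9.81·1.731 = 16.98 kPa

Δp ≈ 17.0 kPa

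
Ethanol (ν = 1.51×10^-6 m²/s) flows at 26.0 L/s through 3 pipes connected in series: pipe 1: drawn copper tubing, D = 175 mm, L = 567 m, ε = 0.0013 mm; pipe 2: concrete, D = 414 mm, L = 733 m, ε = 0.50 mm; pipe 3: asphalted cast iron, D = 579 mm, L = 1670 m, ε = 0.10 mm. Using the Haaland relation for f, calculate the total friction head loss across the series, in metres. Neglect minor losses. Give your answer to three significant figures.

Pipe 1: V = 1.081 m/s, Re = 1.25×10^5, ε/D = 7.43×10^-6, f = 0.01704, h_1 = f(L/D)V²/2g = 3.289 m
Pipe 2: V = 0.1931 m/s, Re = 5.30×10^4, ε/D = 0.00121, f = 0.02413, h_2 = f(L/D)V²/2g = 0.08124 m
Pipe 3: V = 0.09875 m/s, Re = 3.79×10^4, ε/D = 1.73×10^-4, f = 0.02250, h_3 = f(L/D)V²/2g = 0.03225 m
Series → Q common, losses add: H = Σh = 3.402 m

H ≈ 3.40 m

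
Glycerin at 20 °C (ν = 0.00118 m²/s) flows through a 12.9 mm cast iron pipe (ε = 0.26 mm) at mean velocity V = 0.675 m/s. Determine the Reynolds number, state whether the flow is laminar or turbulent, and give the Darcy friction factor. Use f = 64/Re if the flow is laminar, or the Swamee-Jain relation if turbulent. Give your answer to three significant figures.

Re ≈ 7.38; laminar; f = 64/Re ≈ 8.67

Re = VD/ν = 0.6750·0.0129/0.00118 = 7.38
Re < 2300 → laminar → f = 64/Re = 8.673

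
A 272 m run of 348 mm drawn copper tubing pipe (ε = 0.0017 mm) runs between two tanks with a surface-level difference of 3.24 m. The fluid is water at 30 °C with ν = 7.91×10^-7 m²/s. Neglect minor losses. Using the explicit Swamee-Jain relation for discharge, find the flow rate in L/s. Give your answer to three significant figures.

Q ≈ 253 L/s

Swamee-Jain (Type II): Q = -0.965·√(gD⁵h_f/L)·ln[ε/(3.7D) + √(3.17ν²L/(gD³h_f))]
√(gD⁵h_f/L) = √(9.81·0.348⁵·3.24/272) = 0.02442
ε/(3.7D) = 1.32×10^-6; √(3.17ν²L/(gD³h_f)) = 2.01×10^-5
Q = -0.965·0.02442·ln(2.139×10^-5) = 0.2534 m³/s
Check: V = 2.66 m/s, Re = 1.17×10^6, f = 0.01144, h_f = 3.23 m ≈ 3.24 m ✓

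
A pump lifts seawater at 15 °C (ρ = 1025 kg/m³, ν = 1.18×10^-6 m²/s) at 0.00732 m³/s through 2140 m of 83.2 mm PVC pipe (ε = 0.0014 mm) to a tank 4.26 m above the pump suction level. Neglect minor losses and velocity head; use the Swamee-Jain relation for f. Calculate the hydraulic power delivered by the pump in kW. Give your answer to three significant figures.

P_hyd ≈ 3.49 kW

V = 4Q/(πD²) = 1.346 m/s; Re = 9.49×10^4; ε/D = 1.68×10^-5; f = 0.01816
h_f = f(L/D)V²/2g = 43.15 m
Total head H = z + h_f = 4.26 + 43.15 = 47.41 m
P_hyd = ρgQH = 1025·9.81·0.00732·47.41 = 3.490 kW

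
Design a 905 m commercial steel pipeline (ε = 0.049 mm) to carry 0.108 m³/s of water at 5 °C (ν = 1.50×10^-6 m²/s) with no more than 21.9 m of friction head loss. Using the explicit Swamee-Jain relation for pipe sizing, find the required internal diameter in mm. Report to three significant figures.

Swamee-Jain (Type III): D = 0.66·[ε^1.25·(LQ²/(gh_f))^4.75 + ν·Q^9.4·(L/(gh_f))^5.2]^0.04
LQ²/(gh_f) = 0.04913; L/(gh_f) = 4.212
Term 1 = ε^1.25·(…)^4.75 = 2.49×10^-12; Term 2 = ν·Q^9.4·(…)^5.2 = 2.18×10^-12
D = 0.66·(2.49×10^-12 + 2.18×10^-12)^0.04 = 0.2324 m = 232 mm
Check: V = 2.55 m/s, Re = 3.94×10^5, f = 0.01595, h_f = 20.5 m ≈ 21.9 m ✓

D ≈ 232 mm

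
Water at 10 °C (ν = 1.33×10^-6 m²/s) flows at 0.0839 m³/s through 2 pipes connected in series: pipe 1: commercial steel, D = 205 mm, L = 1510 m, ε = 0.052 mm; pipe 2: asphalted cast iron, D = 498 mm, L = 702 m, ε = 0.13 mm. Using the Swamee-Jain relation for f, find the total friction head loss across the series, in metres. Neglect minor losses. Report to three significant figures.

Pipe 1: V = 2.542 m/s, Re = 3.92×10^5, ε/D = 2.54×10^-4, f = 0.01631, h_1 = f(L/D)V²/2g = 39.57 m
Pipe 2: V = 0.4307 m/s, Re = 1.61×10^5, ε/D = 2.61×10^-4, f = 0.01802, h_2 = f(L/D)V²/2g = 0.2402 m
Series → Q common, losses add: H = Σh = 39.81 m

H ≈ 39.8 m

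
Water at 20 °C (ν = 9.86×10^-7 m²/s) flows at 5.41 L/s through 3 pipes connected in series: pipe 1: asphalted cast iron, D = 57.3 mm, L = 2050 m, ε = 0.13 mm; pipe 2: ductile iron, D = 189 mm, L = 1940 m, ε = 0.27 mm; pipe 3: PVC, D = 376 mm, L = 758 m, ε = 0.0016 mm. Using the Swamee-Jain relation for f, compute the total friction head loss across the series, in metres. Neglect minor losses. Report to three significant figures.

H ≈ 207 m

Pipe 1: V = 2.098 m/s, Re = 1.22×10^5, ε/D = 0.00227, f = 0.02574, h_1 = f(L/D)V²/2g = 206.6 m
Pipe 2: V = 0.1928 m/s, Re = 3.70×10^4, ε/D = 0.00143, f = 0.02634, h_2 = f(L/D)V²/2g = 0.5125 m
Pipe 3: V = 0.04872 m/s, Re = 1.86×10^4, ε/D = 4.26×10^-6, f = 0.02631, h_3 = f(L/D)V²/2g = 0.006417 m
Series → Q common, losses add: H = Σh = 207.1 m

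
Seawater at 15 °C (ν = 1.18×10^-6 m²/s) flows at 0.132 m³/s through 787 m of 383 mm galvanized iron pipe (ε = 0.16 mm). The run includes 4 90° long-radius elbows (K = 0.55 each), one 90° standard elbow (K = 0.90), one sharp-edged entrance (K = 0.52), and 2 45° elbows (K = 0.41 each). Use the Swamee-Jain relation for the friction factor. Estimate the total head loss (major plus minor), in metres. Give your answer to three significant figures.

V = 4Q/(πD²) = 1.146 m/s; V²/2g = 0.06691 m
Re = 3.72×10^5, ε/D = 4.18×10^-4 → f = 0.01756 (Swamee-Jain)
Major: h_f = f(L/D)·V²/2g = 0.01756·2055·0.06691 = 2.414 m
Minor: ΣK = 4.44; h_m = ΣK·V²/2g = 0.2971 m
Total H_L = 2.414 + 0.2971 = 2.711 m

H_L ≈ 2.71 m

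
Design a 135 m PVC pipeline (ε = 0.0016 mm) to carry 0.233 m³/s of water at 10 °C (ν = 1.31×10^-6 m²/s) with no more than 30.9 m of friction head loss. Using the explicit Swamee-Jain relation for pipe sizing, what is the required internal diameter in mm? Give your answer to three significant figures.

D ≈ 188 mm

Swamee-Jain (Type III): D = 0.66·[ε^1.25·(LQ²/(gh_f))^4.75 + ν·Q^9.4·(L/(gh_f))^5.2]^0.04
LQ²/(gh_f) = 0.02418; L/(gh_f) = 0.4454
Term 1 = ε^1.25·(…)^4.75 = 1.19×10^-15; Term 2 = ν·Q^9.4·(…)^5.2 = 2.21×10^-14
D = 0.66·(1.19×10^-15 + 2.21×10^-14)^0.04 = 0.1880 m = 188 mm
Check: V = 8.39 m/s, Re = 1.20×10^6, f = 0.01149, h_f = 29.6 m ≈ 30.9 m ✓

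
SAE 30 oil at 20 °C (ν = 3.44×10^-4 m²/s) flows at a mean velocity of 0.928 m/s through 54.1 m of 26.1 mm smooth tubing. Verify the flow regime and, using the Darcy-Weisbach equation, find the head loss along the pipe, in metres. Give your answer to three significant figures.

Re = VD/ν = 0.928·0.02610/3.44×10^-4 = 70.4 → laminar (Re < 2300)
f = 64/Re = 0.9090
h_f = f(L/D)V²/(2g) = 0.9090·(54.1/0.02610)·0.928²/(2·9.81) = 82.70 m

h_f ≈ 82.7 m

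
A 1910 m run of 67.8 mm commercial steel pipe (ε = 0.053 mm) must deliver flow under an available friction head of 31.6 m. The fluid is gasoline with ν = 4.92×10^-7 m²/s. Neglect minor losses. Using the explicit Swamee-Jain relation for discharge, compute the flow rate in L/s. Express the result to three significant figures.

Q ≈ 3.72 L/s

Swamee-Jain (Type II): Q = -0.965·√(gD⁵h_f/L)·ln[ε/(3.7D) + √(3.17ν²L/(gD³h_f))]
√(gD⁵h_f/L) = √(9.81·0.0678⁵·31.6/1910) = 4.822×10^-4
ε/(3.7D) = 2.11×10^-4; √(3.17ν²L/(gD³h_f)) = 1.23×10^-4
Q = -0.965·4.822×10^-4·ln(3.344×10^-4) = 0.003724 m³/s
Check: V = 1.03 m/s, Re = 1.42×10^5, f = 0.02083, h_f = 31.8 m ≈ 31.6 m ✓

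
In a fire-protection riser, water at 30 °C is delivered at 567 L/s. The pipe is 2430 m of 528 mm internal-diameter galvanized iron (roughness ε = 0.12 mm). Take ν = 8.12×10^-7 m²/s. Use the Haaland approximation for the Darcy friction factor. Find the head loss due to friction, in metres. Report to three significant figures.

V = 4Q/(πD²) = 4·0.567/(π·0.528²) = 2.590 m/s
Re = VD/ν = 2.590·0.528/8.12×10^-7 = 1.68×10^6 → turbulent
ε/D = 0.12/528 = 2.27×10^-4
Haaland: f = 0.01460
h_f = f(L/D)V²/(2g) = 0.01460·(2430/0.528)·2.590²/(2·9.81) = 22.96 m

h_f ≈ 23.0 m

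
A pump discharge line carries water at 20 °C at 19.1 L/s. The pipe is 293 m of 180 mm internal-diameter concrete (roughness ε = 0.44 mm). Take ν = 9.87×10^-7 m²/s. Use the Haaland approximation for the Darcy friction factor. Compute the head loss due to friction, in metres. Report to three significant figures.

h_f ≈ 1.20 m

V = 4Q/(πD²) = 4·0.0191/(π·0.180²) = 0.7506 m/s
Re = VD/ν = 0.7506·0.180/9.87×10^-7 = 1.37×10^5 → turbulent
ε/D = 0.44/180 = 0.00244
Haaland: f = 0.02576
h_f = f(L/D)V²/(2g) = 0.02576·(293/0.180)·0.7506²/(2·9.81) = 1.204 m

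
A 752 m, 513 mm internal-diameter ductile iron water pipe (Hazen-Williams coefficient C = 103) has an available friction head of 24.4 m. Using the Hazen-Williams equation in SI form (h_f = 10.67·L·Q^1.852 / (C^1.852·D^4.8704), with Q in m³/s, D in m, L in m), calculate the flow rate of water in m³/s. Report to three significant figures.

Q ≈ 0.779 m³/s

Rearranging: Q = [h_f·C^1.852·D^4.8704 / (10.67·L)]^(1/1.852)
Q = [24.4·103^1.852·0.513^4.8704 / (10.67·752)]^0.540 = 0.7788 m³/s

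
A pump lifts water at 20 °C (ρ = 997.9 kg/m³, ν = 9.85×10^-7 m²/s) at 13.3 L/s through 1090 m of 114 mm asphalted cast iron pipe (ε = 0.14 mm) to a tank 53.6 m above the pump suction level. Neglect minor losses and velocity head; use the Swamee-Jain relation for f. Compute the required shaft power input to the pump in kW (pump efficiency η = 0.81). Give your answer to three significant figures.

V = 4Q/(πD²) = 1.303 m/s; Re = 1.51×10^5; ε/D = 0.00123; f = 0.02241
h_f = f(L/D)V²/2g = 18.55 m
Total head H = z + h_f = 53.6 + 18.55 = 72.15 m
P_hyd = ρgQH = 997.9·9.81·0.0133·72.15 = 9.393 kW
P_shaft = P_hyd/η = 9.393/0.81 = 11.60 kW

P_shaft ≈ 11.6 kW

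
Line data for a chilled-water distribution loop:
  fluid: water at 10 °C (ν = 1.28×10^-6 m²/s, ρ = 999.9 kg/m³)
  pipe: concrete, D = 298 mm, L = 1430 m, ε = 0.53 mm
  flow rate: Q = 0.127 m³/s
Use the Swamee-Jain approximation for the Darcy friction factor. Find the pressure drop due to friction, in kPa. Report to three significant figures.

Δp ≈ 185 kPa

V = 4Q/(πD²) = 4·0.127/(π·0.298²) = 1.821 m/s
Re = VD/ν = 1.821·0.298/1.28×10^-6 = 4.24×10^5 → turbulent
ε/D = 0.53/298 = 0.00178
Swamee-Jain: f = 0.02330
h_f = f(L/D)V²/(2g) = 0.02330·(1430/0.298)·1.821²/(2·9.81) = 18.89 m
Δp = ρg·h_f = 999.9·9.81·18.89 = 185.3 kPa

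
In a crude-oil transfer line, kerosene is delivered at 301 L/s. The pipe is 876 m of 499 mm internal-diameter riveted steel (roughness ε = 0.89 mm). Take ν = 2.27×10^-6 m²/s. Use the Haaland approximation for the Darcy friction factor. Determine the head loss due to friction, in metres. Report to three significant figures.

V = 4Q/(πD²) = 4·0.301/(π·0.499²) = 1.539 m/s
Re = VD/ν = 1.539·0.499/2.27×10^-6 = 3.38×10^5 → turbulent
ε/D = 0.89/499 = 0.00178
Haaland: f = 0.02328
h_f = f(L/D)V²/(2g) = 0.02328·(876/0.499)·1.539²/(2·9.81) = 4.934 m

h_f ≈ 4.93 m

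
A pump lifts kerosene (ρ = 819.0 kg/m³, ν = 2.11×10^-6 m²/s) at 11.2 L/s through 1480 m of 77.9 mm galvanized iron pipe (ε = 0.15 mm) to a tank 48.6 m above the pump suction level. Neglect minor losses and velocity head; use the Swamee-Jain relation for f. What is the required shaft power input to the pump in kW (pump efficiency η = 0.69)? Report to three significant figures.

V = 4Q/(πD²) = 2.350 m/s; Re = 8.68×10^4; ε/D = 0.00193; f = 0.02538
h_f = f(L/D)V²/2g = 135.7 m
Total head H = z + h_f = 48.6 + 135.7 = 184.3 m
P_hyd = ρgQH = 819.0·9.81·0.0112·184.3 = 16.58 kW
P_shaft = P_hyd/η = 16.58/0.69 = 24.04 kW

P_shaft ≈ 24.0 kW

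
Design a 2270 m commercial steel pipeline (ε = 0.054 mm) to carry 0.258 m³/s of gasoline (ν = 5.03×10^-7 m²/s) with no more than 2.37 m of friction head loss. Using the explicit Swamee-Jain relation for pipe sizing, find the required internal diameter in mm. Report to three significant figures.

D ≈ 592 mm

Swamee-Jain (Type III): D = 0.66·[ε^1.25·(LQ²/(gh_f))^4.75 + ν·Q^9.4·(L/(gh_f))^5.2]^0.04
LQ²/(gh_f) = 6.499; L/(gh_f) = 97.64
Term 1 = ε^1.25·(…)^4.75 = 0.0336; Term 2 = ν·Q^9.4·(…)^5.2 = 0.0329
D = 0.66·(0.0336 + 0.0329)^0.04 = 0.5922 m = 592 mm
Check: V = 0.937 m/s, Re = 1.10×10^6, f = 0.01326, h_f = 2.27 m ≈ 2.37 m ✓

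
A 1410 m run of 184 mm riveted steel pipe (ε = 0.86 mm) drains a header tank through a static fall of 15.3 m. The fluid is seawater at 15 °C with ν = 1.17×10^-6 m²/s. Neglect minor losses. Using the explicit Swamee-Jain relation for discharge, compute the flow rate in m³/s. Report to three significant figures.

Q ≈ 0.0302 m³/s

Swamee-Jain (Type II): Q = -0.965·√(gD⁵h_f/L)·ln[ε/(3.7D) + √(3.17ν²L/(gD³h_f))]
√(gD⁵h_f/L) = √(9.81·0.184⁵·15.3/1410) = 0.004738
ε/(3.7D) = 0.00126; √(3.17ν²L/(gD³h_f)) = 8.09×10^-5
Q = -0.965·0.004738·ln(0.001344) = 0.03023 m³/s
Check: V = 1.14 m/s, Re = 1.79×10^5, f = 0.03050, h_f = 15.4 m ≈ 15.3 m ✓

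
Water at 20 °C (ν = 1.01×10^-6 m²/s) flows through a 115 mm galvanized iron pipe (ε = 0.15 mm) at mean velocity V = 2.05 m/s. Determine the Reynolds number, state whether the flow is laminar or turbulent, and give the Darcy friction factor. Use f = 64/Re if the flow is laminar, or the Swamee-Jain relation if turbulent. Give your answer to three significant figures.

Re = VD/ν = 2.050·0.115/1.01×10^-6 = 2.33×10^5
Re > 4000 → turbulent; ε/D = 0.00130
Swamee-Jain: f = 0.02215

Re ≈ 2.33×10^5; turbulent; f ≈ 0.0222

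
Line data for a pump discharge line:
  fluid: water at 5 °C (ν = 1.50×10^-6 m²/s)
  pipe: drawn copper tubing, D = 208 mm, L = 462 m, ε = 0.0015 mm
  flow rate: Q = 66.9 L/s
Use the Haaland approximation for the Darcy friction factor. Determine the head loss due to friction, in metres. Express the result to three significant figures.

h_f ≈ 6.43 m

V = 4Q/(πD²) = 4·0.0669/(π·0.208²) = 1.969 m/s
Re = VD/ν = 1.969·0.208/1.50×10^-6 = 2.73×10^5 → turbulent
ε/D = 0.0015/208 = 7.21×10^-6
Haaland: f = 0.01465
h_f = f(L/D)V²/(2g) = 0.01465·(462/0.208)·1.969²/(2·9.81) = 6.430 m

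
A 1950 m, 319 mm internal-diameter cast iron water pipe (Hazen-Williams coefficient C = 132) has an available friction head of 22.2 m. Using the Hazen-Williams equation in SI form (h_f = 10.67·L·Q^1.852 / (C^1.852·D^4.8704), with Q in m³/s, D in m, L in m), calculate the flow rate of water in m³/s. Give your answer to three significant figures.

Rearranging: Q = [h_f·C^1.852·D^4.8704 / (10.67·L)]^(1/1.852)
Q = [22.2·132^1.852·0.319^4.8704 / (10.67·1950)]^0.540 = 0.1625 m³/s

Q ≈ 0.163 m³/s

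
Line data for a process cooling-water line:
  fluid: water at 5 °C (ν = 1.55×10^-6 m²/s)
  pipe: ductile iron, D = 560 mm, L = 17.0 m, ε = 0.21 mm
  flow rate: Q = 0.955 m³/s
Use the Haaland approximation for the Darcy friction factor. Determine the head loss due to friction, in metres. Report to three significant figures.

V = 4Q/(πD²) = 4·0.955/(π·0.560²) = 3.877 m/s
Re = VD/ν = 3.877·0.560/1.55×10^-6 = 1.40×10^6 → turbulent
ε/D = 0.21/560 = 3.75×10^-4
Haaland: f = 0.01610
h_f = f(L/D)V²/(2g) = 0.01610·(17.0/0.560)·3.877²/(2·9.81) = 0.3744 m

h_f ≈ 0.374 m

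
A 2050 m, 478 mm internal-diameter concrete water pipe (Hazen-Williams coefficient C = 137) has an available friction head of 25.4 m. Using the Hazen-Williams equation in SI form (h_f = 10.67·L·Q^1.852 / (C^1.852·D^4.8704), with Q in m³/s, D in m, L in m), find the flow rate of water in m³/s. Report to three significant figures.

Q ≈ 0.512 m³/s

Rearranging: Q = [h_f·C^1.852·D^4.8704 / (10.67·L)]^(1/1.852)
Q = [25.4·137^1.852·0.478^4.8704 / (10.67·2050)]^0.540 = 0.5115 m³/s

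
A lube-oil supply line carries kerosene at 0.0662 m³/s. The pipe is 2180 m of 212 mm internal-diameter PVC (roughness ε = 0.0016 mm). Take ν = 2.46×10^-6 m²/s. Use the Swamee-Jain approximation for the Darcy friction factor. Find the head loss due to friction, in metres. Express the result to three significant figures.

V = 4Q/(πD²) = 4·0.0662/(π·0.212²) = 1.875 m/s
Re = VD/ν = 1.875·0.212/2.46×10^-6 = 1.62×10^5 → turbulent
ε/D = 0.0016/212 = 7.55×10^-6
Swamee-Jain: f = 0.01626
h_f = f(L/D)V²/(2g) = 0.01626·(2180/0.212)·1.875²/(2·9.81) = 29.97 m

h_f ≈ 30.0 m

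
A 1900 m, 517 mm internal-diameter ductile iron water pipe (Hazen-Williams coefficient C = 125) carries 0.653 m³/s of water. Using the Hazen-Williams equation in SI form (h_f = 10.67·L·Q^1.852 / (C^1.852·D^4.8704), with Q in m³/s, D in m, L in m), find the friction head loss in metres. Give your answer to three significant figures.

h_f = 10.67·1900·0.653^1.852 / (125^1.852·0.517^4.8704) = 29.93 m

h_f ≈ 29.9 m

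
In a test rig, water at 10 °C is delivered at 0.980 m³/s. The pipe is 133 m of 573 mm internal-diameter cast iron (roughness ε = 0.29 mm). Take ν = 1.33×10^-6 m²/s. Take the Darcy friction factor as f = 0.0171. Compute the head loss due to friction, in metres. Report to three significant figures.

h_f ≈ 2.92 m

V = 4Q/(πD²) = 4·0.980/(π·0.573²) = 3.800 m/s
h_f = f(L/D)V²/(2g) = 0.01710·(133/0.573)·3.800²/(2·9.81) = 2.922 m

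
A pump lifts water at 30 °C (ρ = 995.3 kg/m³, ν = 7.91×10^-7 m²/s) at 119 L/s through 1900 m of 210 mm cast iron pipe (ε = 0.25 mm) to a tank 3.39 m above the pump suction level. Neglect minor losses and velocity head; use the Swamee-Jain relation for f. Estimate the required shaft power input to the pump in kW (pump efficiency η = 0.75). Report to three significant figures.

V = 4Q/(πD²) = 3.436 m/s; Re = 9.12×10^5; ε/D = 0.00119; f = 0.02088
h_f = f(L/D)V²/2g = 113.7 m
Total head H = z + h_f = 3.39 + 113.7 = 117.1 m
P_hyd = ρgQH = 995.3·9.81·0.119·117.1 = 136.0 kW
P_shaft = P_hyd/η = 136.0/0.75 = 181.3 kW

P_shaft ≈ 181 kW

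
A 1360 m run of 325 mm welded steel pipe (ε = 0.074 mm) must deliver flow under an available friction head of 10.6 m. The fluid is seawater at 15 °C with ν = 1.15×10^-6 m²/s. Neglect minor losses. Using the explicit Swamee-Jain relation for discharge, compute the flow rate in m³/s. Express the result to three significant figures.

Q ≈ 0.148 m³/s

Swamee-Jain (Type II): Q = -0.965·√(gD⁵h_f/L)·ln[ε/(3.7D) + √(3.17ν²L/(gD³h_f))]
√(gD⁵h_f/L) = √(9.81·0.325⁵·10.6/1360) = 0.01665
ε/(3.7D) = 6.15×10^-5; √(3.17ν²L/(gD³h_f)) = 4.00×10^-5
Q = -0.965·0.01665·ln(1.015×10^-4) = 0.1477 m³/s
Check: V = 1.78 m/s, Re = 5.03×10^5, f = 0.01576, h_f = 10.7 m ≈ 10.6 m ✓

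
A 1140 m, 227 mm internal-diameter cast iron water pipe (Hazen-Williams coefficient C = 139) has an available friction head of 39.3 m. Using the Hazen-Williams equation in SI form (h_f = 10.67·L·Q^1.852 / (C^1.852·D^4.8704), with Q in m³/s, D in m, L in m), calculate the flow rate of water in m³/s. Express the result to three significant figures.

Q ≈ 0.127 m³/s

Rearranging: Q = [h_f·C^1.852·D^4.8704 / (10.67·L)]^(1/1.852)
Q = [39.3·139^1.852·0.227^4.8704 / (10.67·1140)]^0.540 = 0.1272 m³/s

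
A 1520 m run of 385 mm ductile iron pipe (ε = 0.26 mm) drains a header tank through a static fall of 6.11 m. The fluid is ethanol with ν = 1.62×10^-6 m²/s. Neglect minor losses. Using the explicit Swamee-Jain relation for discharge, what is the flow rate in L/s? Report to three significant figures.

Swamee-Jain (Type II): Q = -0.965·√(gD⁵h_f/L)·ln[ε/(3.7D) + √(3.17ν²L/(gD³h_f))]
√(gD⁵h_f/L) = √(9.81·0.385⁵·6.11/1520) = 0.01826
ε/(3.7D) = 1.83×10^-4; √(3.17ν²L/(gD³h_f)) = 6.08×10^-5
Q = -0.965·0.01826·ln(2.433×10^-4) = 0.1467 m³/s
Check: V = 1.26 m/s, Re = 2.99×10^5, f = 0.01927, h_f = 6.15 m ≈ 6.11 m ✓

Q ≈ 147 L/s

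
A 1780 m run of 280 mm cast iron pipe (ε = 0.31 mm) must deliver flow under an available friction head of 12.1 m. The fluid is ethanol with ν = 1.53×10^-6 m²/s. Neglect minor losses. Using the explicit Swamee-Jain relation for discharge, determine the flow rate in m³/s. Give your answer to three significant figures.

Q ≈ 0.0817 m³/s

Swamee-Jain (Type II): Q = -0.965·√(gD⁵h_f/L)·ln[ε/(3.7D) + √(3.17ν²L/(gD³h_f))]
√(gD⁵h_f/L) = √(9.81·0.280⁵·12.1/1780) = 0.01071
ε/(3.7D) = 2.99×10^-4; √(3.17ν²L/(gD³h_f)) = 7.12×10^-5
Q = -0.965·0.01071·ln(3.704×10^-4) = 0.08168 m³/s
Check: V = 1.33 m/s, Re = 2.43×10^5, f = 0.02138, h_f = 12.2 m ≈ 12.1 m ✓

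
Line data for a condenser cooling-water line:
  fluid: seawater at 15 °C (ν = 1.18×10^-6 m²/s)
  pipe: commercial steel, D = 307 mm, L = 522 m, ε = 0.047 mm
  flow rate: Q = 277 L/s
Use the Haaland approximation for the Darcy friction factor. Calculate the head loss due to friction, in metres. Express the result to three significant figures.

V = 4Q/(πD²) = 4·0.277/(π·0.307²) = 3.742 m/s
Re = VD/ν = 3.742·0.307/1.18×10^-6 = 9.74×10^5 → turbulent
ε/D = 0.047/307 = 1.53×10^-4
Haaland: f = 0.01407
h_f = f(L/D)V²/(2g) = 0.01407·(522/0.307)·3.742²/(2·9.81) = 17.07 m

h_f ≈ 17.1 m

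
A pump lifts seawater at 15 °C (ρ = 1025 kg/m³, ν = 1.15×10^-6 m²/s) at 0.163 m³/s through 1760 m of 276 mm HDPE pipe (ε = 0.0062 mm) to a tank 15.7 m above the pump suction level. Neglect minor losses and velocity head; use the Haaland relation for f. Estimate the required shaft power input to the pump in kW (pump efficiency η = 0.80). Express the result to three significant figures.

V = 4Q/(πD²) = 2.724 m/s; Re = 6.54×10^5; ε/D = 2.25×10^-5; f = 0.01278
h_f = f(L/D)V²/2g = 30.83 m
Total head H = z + h_f = 15.7 + 30.83 = 46.53 m
P_hyd = ρgQH = 1025·9.81·0.163·46.53 = 76.26 kW
P_shaft = P_hyd/η = 76.26/0.80 = 95.32 kW

P_shaft ≈ 95.3 kW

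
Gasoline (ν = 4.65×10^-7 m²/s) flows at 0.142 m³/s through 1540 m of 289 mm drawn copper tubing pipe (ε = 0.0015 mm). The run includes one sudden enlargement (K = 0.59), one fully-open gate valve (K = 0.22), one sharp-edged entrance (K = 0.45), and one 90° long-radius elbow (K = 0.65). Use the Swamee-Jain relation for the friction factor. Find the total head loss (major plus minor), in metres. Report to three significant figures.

V = 4Q/(πD²) = 2.165 m/s; V²/2g = 0.2388 m
Re = 1.35×10^6, ε/D = 5.19×10^-6 → f = 0.01120 (Swamee-Jain)
Major: h_f = f(L/D)·V²/2g = 0.01120·5329·0.2388 = 14.26 m
Minor: ΣK = 1.91; h_m = ΣK·V²/2g = 0.4562 m
Total H_L = 14.26 + 0.4562 = 14.72 m

H_L ≈ 14.7 m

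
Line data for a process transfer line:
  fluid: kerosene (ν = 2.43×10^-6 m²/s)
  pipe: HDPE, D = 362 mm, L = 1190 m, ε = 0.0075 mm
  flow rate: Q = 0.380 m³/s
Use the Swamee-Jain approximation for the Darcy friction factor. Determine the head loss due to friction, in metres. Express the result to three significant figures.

h_f ≈ 30.2 m

V = 4Q/(πD²) = 4·0.380/(π·0.362²) = 3.692 m/s
Re = VD/ν = 3.692·0.362/2.43×10^-6 = 5.50×10^5 → turbulent
ε/D = 0.0075/362 = 2.07×10^-5
Swamee-Jain: f = 0.01322
h_f = f(L/D)V²/(2g) = 0.01322·(1190/0.362)·3.692²/(2·9.81) = 30.18 m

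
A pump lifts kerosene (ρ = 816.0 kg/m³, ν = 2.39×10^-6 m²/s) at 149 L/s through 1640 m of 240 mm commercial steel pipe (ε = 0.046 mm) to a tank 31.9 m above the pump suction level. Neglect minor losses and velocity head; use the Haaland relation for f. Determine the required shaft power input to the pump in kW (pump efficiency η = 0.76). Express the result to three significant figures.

P_shaft ≈ 144 kW

V = 4Q/(πD²) = 3.294 m/s; Re = 3.31×10^5; ε/D = 1.92×10^-4; f = 0.01583
h_f = f(L/D)V²/2g = 59.79 m
Total head H = z + h_f = 31.9 + 59.79 = 91.69 m
P_hyd = ρgQH = 816.0·9.81·0.149·91.69 = 109.4 kW
P_shaft = P_hyd/η = 109.4/0.76 = 143.9 kW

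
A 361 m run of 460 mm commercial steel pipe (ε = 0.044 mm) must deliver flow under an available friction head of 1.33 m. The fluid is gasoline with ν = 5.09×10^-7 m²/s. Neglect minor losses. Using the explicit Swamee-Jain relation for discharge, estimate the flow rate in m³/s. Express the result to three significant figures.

Swamee-Jain (Type II): Q = -0.965·√(gD⁵h_f/L)·ln[ε/(3.7D) + √(3.17ν²L/(gD³h_f))]
√(gD⁵h_f/L) = √(9.81·0.460⁵·1.33/361) = 0.02728
ε/(3.7D) = 2.59×10^-5; √(3.17ν²L/(gD³h_f)) = 1.53×10^-5
Q = -0.965·0.02728·ln(4.113×10^-5) = 0.2659 m³/s
Check: V = 1.60 m/s, Re = 1.45×10^6, f = 0.01307, h_f = 1.34 m ≈ 1.33 m ✓

Q ≈ 0.266 m³/s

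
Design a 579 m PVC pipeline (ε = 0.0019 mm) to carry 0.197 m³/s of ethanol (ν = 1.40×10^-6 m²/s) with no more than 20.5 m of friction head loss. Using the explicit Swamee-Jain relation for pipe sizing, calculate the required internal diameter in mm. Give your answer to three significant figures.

Swamee-Jain (Type III): D = 0.66·[ε^1.25·(LQ²/(gh_f))^4.75 + ν·Q^9.4·(L/(gh_f))^5.2]^0.04
LQ²/(gh_f) = 0.1117; L/(gh_f) = 2.879
Term 1 = ε^1.25·(…)^4.75 = 2.12×10^-12; Term 2 = ν·Q^9.4·(…)^5.2 = 7.98×10^-11
D = 0.66·(2.12×10^-12 + 7.98×10^-11)^0.04 = 0.2607 m = 261 mm
Check: V = 3.69 m/s, Re = 6.87×10^5, f = 0.01252, h_f = 19.3 m ≈ 20.5 m ✓

D ≈ 261 mm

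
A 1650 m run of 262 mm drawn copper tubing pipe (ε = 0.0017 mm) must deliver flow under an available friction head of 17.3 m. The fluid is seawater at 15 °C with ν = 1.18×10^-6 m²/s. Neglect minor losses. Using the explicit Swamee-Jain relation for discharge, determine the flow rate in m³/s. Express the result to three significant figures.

Q ≈ 0.108 m³/s

Swamee-Jain (Type II): Q = -0.965·√(gD⁵h_f/L)·ln[ε/(3.7D) + √(3.17ν²L/(gD³h_f))]
√(gD⁵h_f/L) = √(9.81·0.262⁵·17.3/1650) = 0.01127
ε/(3.7D) = 1.75×10^-6; √(3.17ν²L/(gD³h_f)) = 4.88×10^-5
Q = -0.965·0.01127·ln(5.060×10^-5) = 0.1076 m³/s
Check: V = 2.00 m/s, Re = 4.43×10^5, f = 0.01348, h_f = 17.2 m ≈ 17.3 m ✓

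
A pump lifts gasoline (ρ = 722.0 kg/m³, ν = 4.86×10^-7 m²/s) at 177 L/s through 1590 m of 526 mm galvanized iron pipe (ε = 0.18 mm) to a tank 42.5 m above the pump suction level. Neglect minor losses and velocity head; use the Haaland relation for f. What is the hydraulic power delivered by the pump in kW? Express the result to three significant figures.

P_hyd ≈ 55.3 kW

V = 4Q/(πD²) = 0.8145 m/s; Re = 8.82×10^5; ε/D = 3.42×10^-4; f = 0.01604
h_f = f(L/D)V²/2g = 1.640 m
Total head H = z + h_f = 42.5 + 1.640 = 44.14 m
P_hyd = ρgQH = 722.0·9.81·0.177·44.14 = 55.34 kW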